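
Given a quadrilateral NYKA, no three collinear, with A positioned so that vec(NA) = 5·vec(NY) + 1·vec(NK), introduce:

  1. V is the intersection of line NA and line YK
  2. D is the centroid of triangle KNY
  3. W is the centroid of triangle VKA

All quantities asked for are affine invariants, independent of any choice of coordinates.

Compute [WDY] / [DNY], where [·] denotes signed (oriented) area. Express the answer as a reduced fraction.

Assign N = (0, 0), Y = (1, 0), K = (0, 1), A = (5, 1) — the answer is frame-independent, so this choice is without loss of generality.
1. V is the intersection of line NA and line YK ⇒ V = (5/6, 1/6)
2. D is the centroid of triangle KNY ⇒ D = (1/3, 1/3)
3. W is the centroid of triangle VKA ⇒ W = (35/18, 13/18)
2·[WDY] = 43/54, 2·[DNY] = 1/3
[WDY]:[DNY] = 43/54:1/3 = 43/18

[WDY]:[DNY] = 43/18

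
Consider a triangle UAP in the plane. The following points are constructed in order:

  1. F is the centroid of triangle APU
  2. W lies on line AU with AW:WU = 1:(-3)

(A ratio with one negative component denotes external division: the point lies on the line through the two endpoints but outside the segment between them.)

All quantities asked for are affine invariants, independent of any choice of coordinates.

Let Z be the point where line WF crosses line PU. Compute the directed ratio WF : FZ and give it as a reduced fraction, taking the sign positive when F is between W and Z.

Assign U = (0, 0), A = (1, 0), P = (0, 1) — the answer is frame-independent, so this choice is without loss of generality.
1. F is the centroid of triangle APU ⇒ F = (1/3, 1/3)
2. W lies on line AU with AW:WU = 1:(-3) ⇒ W = (3/2, 0)
line WF meets PU at Z = (0, 3/7)
F = W + t·(Z−W) with t = 7/9, so WF:FZ = 7/9:2/9

WF:FZ = 7/2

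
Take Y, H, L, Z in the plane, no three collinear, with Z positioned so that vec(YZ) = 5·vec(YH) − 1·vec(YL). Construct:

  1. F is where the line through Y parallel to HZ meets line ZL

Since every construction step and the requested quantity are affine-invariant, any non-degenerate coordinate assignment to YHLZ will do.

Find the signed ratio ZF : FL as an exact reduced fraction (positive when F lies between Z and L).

Work in coordinates with Y = (0, 0), H = (1, 0), L = (0, 1), Z = (5, -1).
1. F is where the line through Y parallel to HZ meets line ZL ⇒ F = (20/3, -5/3)
F = Z + t·(L−Z) with t = -1/3, so ZF:FL = t:(1−t) = -1/3:4/3

ZF:FL = -1/4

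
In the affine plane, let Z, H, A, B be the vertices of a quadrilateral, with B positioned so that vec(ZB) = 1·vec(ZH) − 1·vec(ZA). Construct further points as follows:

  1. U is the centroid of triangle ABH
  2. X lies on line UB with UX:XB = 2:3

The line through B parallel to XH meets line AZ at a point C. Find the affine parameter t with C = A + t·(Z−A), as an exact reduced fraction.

Work in coordinates with Z = (0, 0), H = (1, 0), A = (0, 1), B = (1, -1).
1. U is the centroid of triangle ABH ⇒ U = (2/3, 0)
2. X lies on line UB with UX:XB = 2:3 ⇒ X = (4/5, -2/5)
through B parallel to XH: direction (1/5, 2/5); meets AZ at C = (0, -3)
C = A + t·(Z−A) with t = 4

t = 4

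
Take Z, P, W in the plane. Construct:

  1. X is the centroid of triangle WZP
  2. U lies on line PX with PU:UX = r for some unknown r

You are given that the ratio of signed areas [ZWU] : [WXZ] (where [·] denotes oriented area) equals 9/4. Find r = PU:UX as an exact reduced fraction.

r = 3/5

Work in coordinates with Z = (0, 0), P = (1, 0), W = (0, 1).
1. X is the centroid of triangle WZP ⇒ X = (1/3, 1/3)
2. With PU:UX = r, write λ = r/(r+1) so U = P + λ·(X−P); U is affine-linear in λ
Every point depending on U is an affine combination of U and λ-independent points, so each such coordinate is linear in λ; the λ² term in each signed area is a multiple of (X−P)×(X−P) = 0, so 2·[ZWU] and 2·[WXZ] are each linear in λ. Evaluating at λ=0 and λ=1:
  2·[ZWU] = 2/3·λ − 1,   2·[WXZ] = -1/3
So [ZWU]:[WXZ] = (2/3·λ − 1) / (-1/3). Setting this equal to 9/4:
  2/3·λ − 1 = 9/4·(-1/3)  ⇒  λ = 3/8
Then r = λ/(1−λ) = (3/8)/(5/8) = 3/5. Check: with r = 3/5, U = (3/4, 1/8) and [ZWU]:[WXZ] = 9/4 as required.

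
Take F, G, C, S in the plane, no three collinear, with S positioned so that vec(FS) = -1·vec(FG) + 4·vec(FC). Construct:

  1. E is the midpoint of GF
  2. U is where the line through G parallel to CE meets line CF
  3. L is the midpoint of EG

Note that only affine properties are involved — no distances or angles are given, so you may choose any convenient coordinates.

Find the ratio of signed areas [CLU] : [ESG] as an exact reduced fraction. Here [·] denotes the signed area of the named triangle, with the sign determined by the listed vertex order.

Set F = (0, 0), G = (1, 0), C = (0, 1), S = (-1, 4); any affine frame gives the same invariant.
1. E is the midpoint of GF ⇒ E = (1/2, 0)
2. U is where the line through G parallel to CE meets line CF ⇒ U = (0, 2)
3. L is the midpoint of EG ⇒ L = (3/4, 0)
2·[CLU] = 3/4, 2·[ESG] = -2
[CLU]:[ESG] = 3/4:-2 = -3/8

[CLU]:[ESG] = -3/8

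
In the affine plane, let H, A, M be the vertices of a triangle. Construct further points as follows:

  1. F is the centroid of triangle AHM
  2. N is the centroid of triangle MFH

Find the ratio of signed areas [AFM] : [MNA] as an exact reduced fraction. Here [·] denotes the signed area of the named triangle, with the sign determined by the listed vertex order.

Work in coordinates with H = (0, 0), A = (1, 0), M = (0, 1).
1. F is the centroid of triangle AHM ⇒ F = (1/3, 1/3)
2. N is the centroid of triangle MFH ⇒ N = (1/9, 4/9)
2·[AFM] = -1/3, 2·[MNA] = 4/9
[AFM]:[MNA] = -1/3:4/9 = -3/4

[AFM]:[MNA] = -3/4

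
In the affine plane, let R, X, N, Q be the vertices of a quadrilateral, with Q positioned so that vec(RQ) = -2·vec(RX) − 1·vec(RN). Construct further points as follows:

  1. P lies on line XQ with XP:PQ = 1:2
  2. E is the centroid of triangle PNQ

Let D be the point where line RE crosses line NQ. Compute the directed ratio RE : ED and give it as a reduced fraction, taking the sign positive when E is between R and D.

RE:ED = 5/4

Work in coordinates with R = (0, 0), X = (1, 0), N = (0, 1), Q = (-2, -1).
1. P lies on line XQ with XP:PQ = 1:2 ⇒ P = (0, -1/3)
2. E is the centroid of triangle PNQ ⇒ E = (-2/3, -1/9)
line RE meets NQ at D = (-6/5, -1/5)
E = R + t·(D−R) with t = 5/9, so RE:ED = 5/9:4/9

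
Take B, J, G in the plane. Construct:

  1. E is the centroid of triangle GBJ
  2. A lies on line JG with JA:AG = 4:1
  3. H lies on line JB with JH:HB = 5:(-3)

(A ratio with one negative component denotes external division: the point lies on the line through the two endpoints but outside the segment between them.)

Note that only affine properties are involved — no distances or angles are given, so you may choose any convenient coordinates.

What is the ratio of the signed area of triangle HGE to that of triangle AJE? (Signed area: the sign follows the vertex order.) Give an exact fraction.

[HGE]:[AJE] = 5

Work in coordinates with B = (0, 0), J = (1, 0), G = (0, 1).
1. E is the centroid of triangle GBJ ⇒ E = (1/3, 1/3)
2. A lies on line JG with JA:AG = 4:1 ⇒ A = (1/5, 4/5)
3. H lies on line JB with JH:HB = 5:(-3) ⇒ H = (-3/2, 0)
2·[HGE] = -4/3, 2·[AJE] = -4/15
[HGE]:[AJE] = -4/3:-4/15 = 5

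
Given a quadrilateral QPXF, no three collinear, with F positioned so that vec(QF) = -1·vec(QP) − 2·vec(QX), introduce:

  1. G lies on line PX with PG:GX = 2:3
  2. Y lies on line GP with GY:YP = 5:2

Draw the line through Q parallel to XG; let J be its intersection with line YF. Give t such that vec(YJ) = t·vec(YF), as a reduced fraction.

t = 1/4

Set Q = (0, 0), P = (1, 0), X = (0, 1), F = (-1, -2); any affine frame gives the same invariant.
1. G lies on line PX with PG:GX = 2:3 ⇒ G = (3/5, 2/5)
2. Y lies on line GP with GY:YP = 5:2 ⇒ Y = (31/35, 4/35)
through Q parallel to XG: direction (3/5, -3/5); meets YF at J = (29/70, -29/70)
J = Y + t·(F−Y) with t = 1/4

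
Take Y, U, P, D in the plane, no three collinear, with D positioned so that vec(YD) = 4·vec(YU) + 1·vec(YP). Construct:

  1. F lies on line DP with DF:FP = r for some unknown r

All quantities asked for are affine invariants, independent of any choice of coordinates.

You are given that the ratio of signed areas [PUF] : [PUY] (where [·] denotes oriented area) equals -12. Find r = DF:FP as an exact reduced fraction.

r = -2/3

Work in coordinates with Y = (0, 0), U = (1, 0), P = (0, 1), D = (4, 1).
1. With DF:FP = r, write λ = r/(r+1) so F = D + λ·(P−D); F is affine-linear in λ
Every point depending on F is an affine combination of F and λ-independent points, so each such coordinate is linear in λ; the λ² term in each signed area is a multiple of (P−D)×(P−D) = 0, so 2·[PUF] and 2·[PUY] are each linear in λ. Evaluating at λ=0 and λ=1:
  2·[PUF] = -4·λ + 4,   2·[PUY] = -1
So [PUF]:[PUY] = (-4·λ + 4) / (-1). Setting this equal to -12:
  -4·λ + 4 = -12·(-1)  ⇒  λ = -2
Then r = λ/(1−λ) = (-2)/(3) = -2/3. Check: with r = -2/3, F = (12, 1) and [PUF]:[PUY] = -12 as required.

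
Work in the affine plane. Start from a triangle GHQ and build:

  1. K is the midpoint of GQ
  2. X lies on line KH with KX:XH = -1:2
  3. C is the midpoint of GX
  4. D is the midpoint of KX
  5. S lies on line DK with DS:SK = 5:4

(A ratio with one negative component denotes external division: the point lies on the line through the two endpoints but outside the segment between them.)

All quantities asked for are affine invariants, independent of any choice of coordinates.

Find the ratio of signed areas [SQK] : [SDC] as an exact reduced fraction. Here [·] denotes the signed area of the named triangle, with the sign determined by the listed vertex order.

Choose coordinates G = (0, 0), H = (1, 0), Q = (0, 1).
1. K is the midpoint of GQ ⇒ K = (0, 1/2)
2. X lies on line KH with KX:XH = -1:2 ⇒ X = (-1, 1)
3. C is the midpoint of GX ⇒ C = (-1/2, 1/2)
4. D is the midpoint of KX ⇒ D = (-1/2, 3/4)
5. S lies on line DK with DS:SK = 5:4 ⇒ S = (-2/9, 11/18)
2·[SQK] = -1/9, 2·[SDC] = 5/72
[SQK]:[SDC] = -1/9:5/72 = -8/5

[SQK]:[SDC] = -8/5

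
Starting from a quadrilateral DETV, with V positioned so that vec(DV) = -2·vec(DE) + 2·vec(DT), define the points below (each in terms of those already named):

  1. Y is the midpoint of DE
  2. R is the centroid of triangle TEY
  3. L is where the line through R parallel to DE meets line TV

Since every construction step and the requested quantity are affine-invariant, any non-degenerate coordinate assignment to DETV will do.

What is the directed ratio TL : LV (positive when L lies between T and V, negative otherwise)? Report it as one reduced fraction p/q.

Choose coordinates D = (0, 0), E = (1, 0), T = (0, 1), V = (-2, 2).
1. Y is the midpoint of DE ⇒ Y = (1/2, 0)
2. R is the centroid of triangle TEY ⇒ R = (1/2, 1/3)
3. L is where the line through R parallel to DE meets line TV ⇒ L = (4/3, 1/3)
L = T + t·(V−T) with t = -2/3, so TL:LV = t:(1−t) = -2/3:5/3

TL:LV = -2/5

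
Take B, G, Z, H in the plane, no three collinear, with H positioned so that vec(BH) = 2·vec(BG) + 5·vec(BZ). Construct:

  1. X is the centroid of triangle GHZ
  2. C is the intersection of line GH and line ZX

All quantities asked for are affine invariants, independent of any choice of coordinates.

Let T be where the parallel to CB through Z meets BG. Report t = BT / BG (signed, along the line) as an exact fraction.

Set B = (0, 0), G = (1, 0), Z = (0, 1), H = (2, 5); any affine frame gives the same invariant.
1. X is the centroid of triangle GHZ ⇒ X = (1, 2)
2. C is the intersection of line GH and line ZX ⇒ C = (3/2, 5/2)
through Z parallel to CB: direction (-3/2, -5/2); meets BG at T = (-3/5, 0)
T = B + t·(G−B) with t = -3/5

t = -3/5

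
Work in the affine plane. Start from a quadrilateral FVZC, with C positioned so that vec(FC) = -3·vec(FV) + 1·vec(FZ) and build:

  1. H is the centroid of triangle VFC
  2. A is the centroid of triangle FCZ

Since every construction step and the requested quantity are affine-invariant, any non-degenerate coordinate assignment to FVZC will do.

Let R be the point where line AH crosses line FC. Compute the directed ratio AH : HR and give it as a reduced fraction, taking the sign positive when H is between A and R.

Set F = (0, 0), V = (1, 0), Z = (0, 1), C = (-3, 1); any affine frame gives the same invariant.
1. H is the centroid of triangle VFC ⇒ H = (-2/3, 1/3)
2. A is the centroid of triangle FCZ ⇒ A = (-1, 2/3)
line AH meets FC at R = (-1/2, 1/6)
H = A + t·(R−A) with t = 2/3, so AH:HR = 2/3:1/3

AH:HR = 2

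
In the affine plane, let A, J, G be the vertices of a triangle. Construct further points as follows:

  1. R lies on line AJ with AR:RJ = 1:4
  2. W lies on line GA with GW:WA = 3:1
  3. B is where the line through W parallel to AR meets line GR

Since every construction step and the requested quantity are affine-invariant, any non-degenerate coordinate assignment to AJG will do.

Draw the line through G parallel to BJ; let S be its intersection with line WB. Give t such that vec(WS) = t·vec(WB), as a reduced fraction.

t = 17

Choose coordinates A = (0, 0), J = (1, 0), G = (0, 1).
1. R lies on line AJ with AR:RJ = 1:4 ⇒ R = (1/5, 0)
2. W lies on line GA with GW:WA = 3:1 ⇒ W = (0, 1/4)
3. B is where the line through W parallel to AR meets line GR ⇒ B = (3/20, 1/4)
through G parallel to BJ: direction (17/20, -1/4); meets WB at S = (51/20, 1/4)
S = W + t·(B−W) with t = 17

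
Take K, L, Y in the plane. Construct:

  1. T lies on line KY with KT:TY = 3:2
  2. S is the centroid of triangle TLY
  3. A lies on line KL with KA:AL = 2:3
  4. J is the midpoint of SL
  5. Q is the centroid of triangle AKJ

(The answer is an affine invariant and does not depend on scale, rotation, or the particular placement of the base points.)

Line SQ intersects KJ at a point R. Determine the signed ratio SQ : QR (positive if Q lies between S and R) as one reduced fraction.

SQ:QR = -17/2

Work in coordinates with K = (0, 0), L = (1, 0), Y = (0, 1).
1. T lies on line KY with KT:TY = 3:2 ⇒ T = (0, 3/5)
2. S is the centroid of triangle TLY ⇒ S = (1/3, 8/15)
3. A lies on line KL with KA:AL = 2:3 ⇒ A = (2/5, 0)
4. J is the midpoint of SL ⇒ J = (2/3, 4/15)
5. Q is the centroid of triangle AKJ ⇒ Q = (16/45, 4/45)
line SQ meets KJ at R = (6/17, 12/85)
Q = S + t·(R−S) with t = 17/15, so SQ:QR = 17/15:-2/15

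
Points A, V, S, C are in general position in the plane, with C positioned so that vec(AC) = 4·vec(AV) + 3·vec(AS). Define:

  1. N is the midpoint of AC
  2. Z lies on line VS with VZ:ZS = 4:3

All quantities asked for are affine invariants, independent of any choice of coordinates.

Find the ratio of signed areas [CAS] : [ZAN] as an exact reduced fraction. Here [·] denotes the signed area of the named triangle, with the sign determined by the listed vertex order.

Choose coordinates A = (0, 0), V = (1, 0), S = (0, 1), C = (4, 3).
1. N is the midpoint of AC ⇒ N = (2, 3/2)
2. Z lies on line VS with VZ:ZS = 4:3 ⇒ Z = (3/7, 4/7)
2·[CAS] = -4, 2·[ZAN] = 1/2
[CAS]:[ZAN] = -4:1/2 = -8

[CAS]:[ZAN] = -8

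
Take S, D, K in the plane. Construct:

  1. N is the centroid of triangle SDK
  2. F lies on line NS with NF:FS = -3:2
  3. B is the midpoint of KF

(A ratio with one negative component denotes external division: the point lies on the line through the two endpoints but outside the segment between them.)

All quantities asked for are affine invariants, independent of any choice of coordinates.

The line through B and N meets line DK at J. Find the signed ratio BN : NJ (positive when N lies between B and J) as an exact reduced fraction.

BN:NJ = 5/2

Set S = (0, 0), D = (1, 0), K = (0, 1); any affine frame gives the same invariant.
1. N is the centroid of triangle SDK ⇒ N = (1/3, 1/3)
2. F lies on line NS with NF:FS = -3:2 ⇒ F = (-2/3, -2/3)
3. B is the midpoint of KF ⇒ B = (-1/3, 1/6)
line BN meets DK at J = (3/5, 2/5)
N = B + t·(J−B) with t = 5/7, so BN:NJ = 5/7:2/7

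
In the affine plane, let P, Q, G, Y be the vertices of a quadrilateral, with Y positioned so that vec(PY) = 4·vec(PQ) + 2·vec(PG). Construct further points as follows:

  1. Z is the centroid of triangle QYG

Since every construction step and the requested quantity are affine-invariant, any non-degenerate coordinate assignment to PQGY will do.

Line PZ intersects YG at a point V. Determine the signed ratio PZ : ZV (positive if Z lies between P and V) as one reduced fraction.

Set P = (0, 0), Q = (1, 0), G = (0, 1), Y = (4, 2); any affine frame gives the same invariant.
1. Z is the centroid of triangle QYG ⇒ Z = (5/3, 1)
line PZ meets YG at V = (20/7, 12/7)
Z = P + t·(V−P) with t = 7/12, so PZ:ZV = 7/12:5/12

PZ:ZV = 7/5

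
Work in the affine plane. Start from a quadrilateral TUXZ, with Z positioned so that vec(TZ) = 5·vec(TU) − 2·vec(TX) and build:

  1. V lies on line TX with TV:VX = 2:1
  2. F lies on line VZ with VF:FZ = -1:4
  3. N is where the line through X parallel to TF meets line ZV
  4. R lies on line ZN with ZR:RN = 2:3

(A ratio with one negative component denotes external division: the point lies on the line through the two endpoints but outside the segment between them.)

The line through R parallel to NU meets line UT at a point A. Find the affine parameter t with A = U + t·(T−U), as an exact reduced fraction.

Assign T = (0, 0), U = (1, 0), X = (0, 1), Z = (5, -2) — the answer is frame-independent, so this choice is without loss of generality.
1. V lies on line TX with TV:VX = 2:1 ⇒ V = (0, 2/3)
2. F lies on line VZ with VF:FZ = -1:4 ⇒ F = (-5/3, 14/9)
3. N is where the line through X parallel to TF meets line ZV ⇒ N = (5/6, 2/9)
4. R lies on line ZN with ZR:RN = 2:3 ⇒ R = (10/3, -10/9)
through R parallel to NU: direction (1/6, -2/9); meets UT at A = (5/2, 0)
A = U + t·(T−U) with t = -3/2

t = -3/2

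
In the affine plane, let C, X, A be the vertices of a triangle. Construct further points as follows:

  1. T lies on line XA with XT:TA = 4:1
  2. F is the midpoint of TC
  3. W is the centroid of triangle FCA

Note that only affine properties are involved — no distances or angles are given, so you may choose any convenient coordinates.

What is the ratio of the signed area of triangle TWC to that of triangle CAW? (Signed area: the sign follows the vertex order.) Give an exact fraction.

[TWC]:[CAW] = -2

Choose coordinates C = (0, 0), X = (1, 0), A = (0, 1).
1. T lies on line XA with XT:TA = 4:1 ⇒ T = (1/5, 4/5)
2. F is the midpoint of TC ⇒ F = (1/10, 2/5)
3. W is the centroid of triangle FCA ⇒ W = (1/30, 7/15)
2·[TWC] = 1/15, 2·[CAW] = -1/30
[TWC]:[CAW] = 1/15:-1/30 = -2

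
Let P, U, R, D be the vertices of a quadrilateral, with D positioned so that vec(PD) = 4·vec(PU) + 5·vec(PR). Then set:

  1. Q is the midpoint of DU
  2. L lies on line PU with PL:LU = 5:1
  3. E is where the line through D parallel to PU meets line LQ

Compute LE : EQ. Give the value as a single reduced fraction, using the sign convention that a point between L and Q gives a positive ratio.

LE:EQ = -2

Work in coordinates with P = (0, 0), U = (1, 0), R = (0, 1), D = (4, 5).
1. Q is the midpoint of DU ⇒ Q = (5/2, 5/2)
2. L lies on line PU with PL:LU = 5:1 ⇒ L = (5/6, 0)
3. E is where the line through D parallel to PU meets line LQ ⇒ E = (25/6, 5)
E = L + t·(Q−L) with t = 2, so LE:EQ = t:(1−t) = 2:-1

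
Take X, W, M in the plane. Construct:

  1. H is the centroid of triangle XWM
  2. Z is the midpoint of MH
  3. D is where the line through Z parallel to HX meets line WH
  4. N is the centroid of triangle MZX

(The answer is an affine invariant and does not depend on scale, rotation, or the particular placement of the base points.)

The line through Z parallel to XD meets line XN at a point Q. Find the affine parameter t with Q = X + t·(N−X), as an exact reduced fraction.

t = 3

Assign X = (0, 0), W = (1, 0), M = (0, 1) — the answer is frame-independent, so this choice is without loss of generality.
1. H is the centroid of triangle XWM ⇒ H = (1/3, 1/3)
2. Z is the midpoint of MH ⇒ Z = (1/6, 2/3)
3. D is where the line through Z parallel to HX meets line WH ⇒ D = (0, 1/2)
4. N is the centroid of triangle MZX ⇒ N = (1/18, 5/9)
through Z parallel to XD: direction (0, 1/2); meets XN at Q = (1/6, 5/3)
Q = X + t·(N−X) with t = 3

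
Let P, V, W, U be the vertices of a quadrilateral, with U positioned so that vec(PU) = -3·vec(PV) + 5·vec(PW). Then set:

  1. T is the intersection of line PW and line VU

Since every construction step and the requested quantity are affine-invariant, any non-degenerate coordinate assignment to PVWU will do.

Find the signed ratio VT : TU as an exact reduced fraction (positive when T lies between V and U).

VT:TU = 1/3

Assign P = (0, 0), V = (1, 0), W = (0, 1), U = (-3, 5) — the answer is frame-independent, so this choice is without loss of generality.
1. T is the intersection of line PW and line VU ⇒ T = (0, 5/4)
T = V + t·(U−V) with t = 1/4, so VT:TU = t:(1−t) = 1/4:3/4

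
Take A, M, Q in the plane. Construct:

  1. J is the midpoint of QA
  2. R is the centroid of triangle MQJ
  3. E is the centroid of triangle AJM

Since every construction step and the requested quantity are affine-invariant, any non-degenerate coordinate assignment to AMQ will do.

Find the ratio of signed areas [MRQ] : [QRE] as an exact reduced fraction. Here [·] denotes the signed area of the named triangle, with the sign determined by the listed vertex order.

Set A = (0, 0), M = (1, 0), Q = (0, 1); any affine frame gives the same invariant.
1. J is the midpoint of QA ⇒ J = (0, 1/2)
2. R is the centroid of triangle MQJ ⇒ R = (1/3, 1/2)
3. E is the centroid of triangle AJM ⇒ E = (1/3, 1/6)
2·[MRQ] = -1/6, 2·[QRE] = -1/9
[MRQ]:[QRE] = -1/6:-1/9 = 3/2

[MRQ]:[QRE] = 3/2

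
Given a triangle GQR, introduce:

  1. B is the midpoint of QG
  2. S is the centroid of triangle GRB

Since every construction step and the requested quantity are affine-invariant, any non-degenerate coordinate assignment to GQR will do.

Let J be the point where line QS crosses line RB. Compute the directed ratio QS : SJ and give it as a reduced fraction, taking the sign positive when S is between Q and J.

QS:SJ = -4

Set G = (0, 0), Q = (1, 0), R = (0, 1); any affine frame gives the same invariant.
1. B is the midpoint of QG ⇒ B = (1/2, 0)
2. S is the centroid of triangle GRB ⇒ S = (1/6, 1/3)
line QS meets RB at J = (3/8, 1/4)
S = Q + t·(J−Q) with t = 4/3, so QS:SJ = 4/3:-1/3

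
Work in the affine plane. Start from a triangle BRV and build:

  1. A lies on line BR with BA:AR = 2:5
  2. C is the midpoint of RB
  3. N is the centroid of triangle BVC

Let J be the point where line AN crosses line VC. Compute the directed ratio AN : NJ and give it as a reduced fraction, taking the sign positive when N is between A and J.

AN:NJ = 2/7

Choose coordinates B = (0, 0), R = (1, 0), V = (0, 1).
1. A lies on line BR with BA:AR = 2:5 ⇒ A = (2/7, 0)
2. C is the midpoint of RB ⇒ C = (1/2, 0)
3. N is the centroid of triangle BVC ⇒ N = (1/6, 1/3)
line AN meets VC at J = (-1/4, 3/2)
N = A + t·(J−A) with t = 2/9, so AN:NJ = 2/9:7/9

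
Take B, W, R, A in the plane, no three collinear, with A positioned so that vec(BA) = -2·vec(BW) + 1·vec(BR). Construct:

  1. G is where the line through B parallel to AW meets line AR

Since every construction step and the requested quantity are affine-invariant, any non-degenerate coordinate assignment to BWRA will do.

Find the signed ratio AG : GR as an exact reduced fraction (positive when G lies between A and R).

Work in coordinates with B = (0, 0), W = (1, 0), R = (0, 1), A = (-2, 1).
1. G is where the line through B parallel to AW meets line AR ⇒ G = (-3, 1)
G = A + t·(R−A) with t = -1/2, so AG:GR = t:(1−t) = -1/2:3/2

AG:GR = -1/3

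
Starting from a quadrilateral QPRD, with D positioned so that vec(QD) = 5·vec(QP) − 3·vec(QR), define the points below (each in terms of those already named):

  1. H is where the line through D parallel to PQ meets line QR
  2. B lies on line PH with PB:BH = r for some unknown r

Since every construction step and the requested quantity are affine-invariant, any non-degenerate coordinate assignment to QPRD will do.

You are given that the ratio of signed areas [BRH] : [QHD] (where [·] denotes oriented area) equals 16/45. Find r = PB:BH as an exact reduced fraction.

Set Q = (0, 0), P = (1, 0), R = (0, 1), D = (5, -3); any affine frame gives the same invariant.
1. H is where the line through D parallel to PQ meets line QR ⇒ H = (0, -3)
2. With PB:BH = r, write λ = r/(r+1) so B = P + λ·(H−P); B is affine-linear in λ
Every point depending on B is an affine combination of B and λ-independent points, so each such coordinate is linear in λ; the λ² term in each signed area is a multiple of (H−P)×(H−P) = 0, so 2·[BRH] and 2·[QHD] are each linear in λ. Evaluating at λ=0 and λ=1:
  2·[BRH] = -4·λ + 4,   2·[QHD] = 15
So [BRH]:[QHD] = (-4·λ + 4) / (15). Setting this equal to 16/45:
  -4·λ + 4 = 16/45·(15)  ⇒  λ = -1/3
Then r = λ/(1−λ) = (-1/3)/(4/3) = -1/4. Check: with r = -1/4, B = (4/3, 1) and [BRH]:[QHD] = 16/45 as required.

r = -1/4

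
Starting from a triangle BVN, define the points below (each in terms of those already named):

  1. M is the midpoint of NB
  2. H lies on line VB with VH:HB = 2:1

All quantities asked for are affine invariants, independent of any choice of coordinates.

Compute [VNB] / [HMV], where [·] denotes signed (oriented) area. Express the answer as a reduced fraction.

Set B = (0, 0), V = (1, 0), N = (0, 1); any affine frame gives the same invariant.
1. M is the midpoint of NB ⇒ M = (0, 1/2)
2. H lies on line VB with VH:HB = 2:1 ⇒ H = (1/3, 0)
2·[VNB] = 1, 2·[HMV] = -1/3
[VNB]:[HMV] = 1:-1/3 = -3

[VNB]:[HMV] = -3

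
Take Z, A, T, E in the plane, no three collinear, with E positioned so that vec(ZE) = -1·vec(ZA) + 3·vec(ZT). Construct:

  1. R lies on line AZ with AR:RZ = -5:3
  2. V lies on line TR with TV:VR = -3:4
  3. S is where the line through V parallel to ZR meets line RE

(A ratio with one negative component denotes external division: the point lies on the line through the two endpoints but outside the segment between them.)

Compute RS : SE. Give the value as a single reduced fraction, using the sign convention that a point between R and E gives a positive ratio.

Choose coordinates Z = (0, 0), A = (1, 0), T = (0, 1), E = (-1, 3).
1. R lies on line AZ with AR:RZ = -5:3 ⇒ R = (-3/2, 0)
2. V lies on line TR with TV:VR = -3:4 ⇒ V = (9/2, 4)
3. S is where the line through V parallel to ZR meets line RE ⇒ S = (-5/6, 4)
S = R + t·(E−R) with t = 4/3, so RS:SE = t:(1−t) = 4/3:-1/3

RS:SE = -4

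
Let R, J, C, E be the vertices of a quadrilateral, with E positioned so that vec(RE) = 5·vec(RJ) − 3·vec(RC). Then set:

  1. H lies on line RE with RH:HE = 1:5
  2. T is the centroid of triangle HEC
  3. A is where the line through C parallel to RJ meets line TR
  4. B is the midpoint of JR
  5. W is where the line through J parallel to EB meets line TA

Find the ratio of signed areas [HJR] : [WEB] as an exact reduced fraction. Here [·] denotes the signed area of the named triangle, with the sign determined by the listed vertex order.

[HJR]:[WEB] = -1/3

Assign R = (0, 0), J = (1, 0), C = (0, 1), E = (5, -3) — the answer is frame-independent, so this choice is without loss of generality.
1. H lies on line RE with RH:HE = 1:5 ⇒ H = (5/6, -1/2)
2. T is the centroid of triangle HEC ⇒ T = (35/18, -5/6)
3. A is where the line through C parallel to RJ meets line TR ⇒ A = (-7/3, 1)
4. B is the midpoint of JR ⇒ B = (1/2, 0)
5. W is where the line through J parallel to EB meets line TA ⇒ W = (14/5, -6/5)
2·[HJR] = 1/2, 2·[WEB] = -3/2
[HJR]:[WEB] = 1/2:-3/2 = -1/3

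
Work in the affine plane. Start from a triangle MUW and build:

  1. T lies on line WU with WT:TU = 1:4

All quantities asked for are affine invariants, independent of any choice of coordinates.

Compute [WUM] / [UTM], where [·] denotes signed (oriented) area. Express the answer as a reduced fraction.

[WUM]:[UTM] = -5/4

Assign M = (0, 0), U = (1, 0), W = (0, 1) — the answer is frame-independent, so this choice is without loss of generality.
1. T lies on line WU with WT:TU = 1:4 ⇒ T = (1/5, 4/5)
2·[WUM] = -1, 2·[UTM] = 4/5
[WUM]:[UTM] = -1:4/5 = -5/4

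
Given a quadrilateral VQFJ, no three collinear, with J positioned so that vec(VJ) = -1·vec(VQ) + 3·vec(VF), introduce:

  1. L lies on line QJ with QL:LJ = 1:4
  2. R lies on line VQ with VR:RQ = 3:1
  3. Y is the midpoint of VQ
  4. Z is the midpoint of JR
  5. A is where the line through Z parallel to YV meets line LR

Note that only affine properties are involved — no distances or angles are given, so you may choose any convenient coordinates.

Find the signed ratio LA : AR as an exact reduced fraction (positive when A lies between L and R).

LA:AR = -3/5

Work in coordinates with V = (0, 0), Q = (1, 0), F = (0, 1), J = (-1, 3).
1. L lies on line QJ with QL:LJ = 1:4 ⇒ L = (3/5, 3/5)
2. R lies on line VQ with VR:RQ = 3:1 ⇒ R = (3/4, 0)
3. Y is the midpoint of VQ ⇒ Y = (1/2, 0)
4. Z is the midpoint of JR ⇒ Z = (-1/8, 3/2)
5. A is where the line through Z parallel to YV meets line LR ⇒ A = (3/8, 3/2)
A = L + t·(R−L) with t = -3/2, so LA:AR = t:(1−t) = -3/2:5/2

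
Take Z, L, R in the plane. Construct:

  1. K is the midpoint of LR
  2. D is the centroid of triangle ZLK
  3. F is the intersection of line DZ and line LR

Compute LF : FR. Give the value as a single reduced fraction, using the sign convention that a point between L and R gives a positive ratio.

Choose coordinates Z = (0, 0), L = (1, 0), R = (0, 1).
1. K is the midpoint of LR ⇒ K = (1/2, 1/2)
2. D is the centroid of triangle ZLK ⇒ D = (1/2, 1/6)
3. F is the intersection of line DZ and line LR ⇒ F = (3/4, 1/4)
F = L + t·(R−L) with t = 1/4, so LF:FR = t:(1−t) = 1/4:3/4

LF:FR = 1/3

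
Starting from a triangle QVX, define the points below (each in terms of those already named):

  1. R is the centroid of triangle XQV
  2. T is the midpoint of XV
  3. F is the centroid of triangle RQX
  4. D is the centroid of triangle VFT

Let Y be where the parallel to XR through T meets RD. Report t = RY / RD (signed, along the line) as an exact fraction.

Assign Q = (0, 0), V = (1, 0), X = (0, 1) — the answer is frame-independent, so this choice is without loss of generality.
1. R is the centroid of triangle XQV ⇒ R = (1/3, 1/3)
2. T is the midpoint of XV ⇒ T = (1/2, 1/2)
3. F is the centroid of triangle RQX ⇒ F = (1/9, 4/9)
4. D is the centroid of triangle VFT ⇒ D = (29/54, 17/54)
through T parallel to XR: direction (1/3, -2/3); meets RD at Y = (25/42, 13/42)
Y = R + t·(D−R) with t = 9/7

t = 9/7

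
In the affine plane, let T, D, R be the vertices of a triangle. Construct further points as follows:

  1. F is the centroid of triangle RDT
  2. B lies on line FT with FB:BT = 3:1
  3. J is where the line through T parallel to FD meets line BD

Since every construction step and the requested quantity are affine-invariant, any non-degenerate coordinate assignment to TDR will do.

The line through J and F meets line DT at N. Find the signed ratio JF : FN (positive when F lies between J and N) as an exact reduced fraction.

Work in coordinates with T = (0, 0), D = (1, 0), R = (0, 1).
1. F is the centroid of triangle RDT ⇒ F = (1/3, 1/3)
2. B lies on line FT with FB:BT = 3:1 ⇒ B = (1/12, 1/12)
3. J is where the line through T parallel to FD meets line BD ⇒ J = (-2/9, 1/9)
line JF meets DT at N = (-1/2, 0)
F = J + t·(N−J) with t = -2, so JF:FN = -2:3

JF:FN = -2/3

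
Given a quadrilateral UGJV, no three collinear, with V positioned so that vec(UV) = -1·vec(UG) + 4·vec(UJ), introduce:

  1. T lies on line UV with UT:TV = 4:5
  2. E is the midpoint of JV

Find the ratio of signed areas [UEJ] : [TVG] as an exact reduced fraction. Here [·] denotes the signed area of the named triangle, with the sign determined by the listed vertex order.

Work in coordinates with U = (0, 0), G = (1, 0), J = (0, 1), V = (-1, 4).
1. T lies on line UV with UT:TV = 4:5 ⇒ T = (-4/9, 16/9)
2. E is the midpoint of JV ⇒ E = (-1/2, 5/2)
2·[UEJ] = -1/2, 2·[TVG] = -20/9
[UEJ]:[TVG] = -1/2:-20/9 = 9/40

[UEJ]:[TVG] = 9/40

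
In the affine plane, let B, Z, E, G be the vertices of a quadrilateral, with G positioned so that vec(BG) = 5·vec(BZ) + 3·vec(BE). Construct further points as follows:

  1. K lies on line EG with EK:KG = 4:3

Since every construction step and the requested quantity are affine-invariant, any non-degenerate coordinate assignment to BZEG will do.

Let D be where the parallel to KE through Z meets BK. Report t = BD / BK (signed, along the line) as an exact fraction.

t = -2/5

Work in coordinates with B = (0, 0), Z = (1, 0), E = (0, 1), G = (5, 3).
1. K lies on line EG with EK:KG = 4:3 ⇒ K = (20/7, 15/7)
through Z parallel to KE: direction (-20/7, -8/7); meets BK at D = (-8/7, -6/7)
D = B + t·(K−B) with t = -2/5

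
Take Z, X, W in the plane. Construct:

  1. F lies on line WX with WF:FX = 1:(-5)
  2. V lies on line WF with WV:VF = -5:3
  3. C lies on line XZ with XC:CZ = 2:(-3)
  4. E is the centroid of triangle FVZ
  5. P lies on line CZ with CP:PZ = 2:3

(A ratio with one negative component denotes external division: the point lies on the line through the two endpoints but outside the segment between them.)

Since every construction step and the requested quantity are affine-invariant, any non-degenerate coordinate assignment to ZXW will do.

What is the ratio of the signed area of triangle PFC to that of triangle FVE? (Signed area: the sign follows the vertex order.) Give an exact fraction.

[PFC]:[FVE] = -12

Work in coordinates with Z = (0, 0), X = (1, 0), W = (0, 1).
1. F lies on line WX with WF:FX = 1:(-5) ⇒ F = (-1/4, 5/4)
2. V lies on line WF with WV:VF = -5:3 ⇒ V = (-5/8, 13/8)
3. C lies on line XZ with XC:CZ = 2:(-3) ⇒ C = (3, 0)
4. E is the centroid of triangle FVZ ⇒ E = (-7/24, 23/24)
5. P lies on line CZ with CP:PZ = 2:3 ⇒ P = (9/5, 0)
2·[PFC] = -3/2, 2·[FVE] = 1/8
[PFC]:[FVE] = -3/2:1/8 = -12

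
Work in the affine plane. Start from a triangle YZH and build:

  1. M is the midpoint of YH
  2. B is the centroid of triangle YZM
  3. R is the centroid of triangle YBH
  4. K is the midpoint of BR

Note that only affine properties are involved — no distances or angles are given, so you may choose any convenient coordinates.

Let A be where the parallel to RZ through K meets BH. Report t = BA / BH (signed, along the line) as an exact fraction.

Assign Y = (0, 0), Z = (1, 0), H = (0, 1) — the answer is frame-independent, so this choice is without loss of generality.
1. M is the midpoint of YH ⇒ M = (0, 1/2)
2. B is the centroid of triangle YZM ⇒ B = (1/3, 1/6)
3. R is the centroid of triangle YBH ⇒ R = (1/9, 7/18)
4. K is the midpoint of BR ⇒ K = (2/9, 5/18)
through K parallel to RZ: direction (8/9, -7/18); meets BH at A = (10/33, 8/33)
A = B + t·(H−B) with t = 1/11

t = 1/11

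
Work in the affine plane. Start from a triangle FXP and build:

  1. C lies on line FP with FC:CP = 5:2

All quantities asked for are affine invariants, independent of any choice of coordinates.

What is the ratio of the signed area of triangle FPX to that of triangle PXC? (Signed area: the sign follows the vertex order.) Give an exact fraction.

Set F = (0, 0), X = (1, 0), P = (0, 1); any affine frame gives the same invariant.
1. C lies on line FP with FC:CP = 5:2 ⇒ C = (0, 5/7)
2·[FPX] = -1, 2·[PXC] = -2/7
[FPX]:[PXC] = -1:-2/7 = 7/2

[FPX]:[PXC] = 7/2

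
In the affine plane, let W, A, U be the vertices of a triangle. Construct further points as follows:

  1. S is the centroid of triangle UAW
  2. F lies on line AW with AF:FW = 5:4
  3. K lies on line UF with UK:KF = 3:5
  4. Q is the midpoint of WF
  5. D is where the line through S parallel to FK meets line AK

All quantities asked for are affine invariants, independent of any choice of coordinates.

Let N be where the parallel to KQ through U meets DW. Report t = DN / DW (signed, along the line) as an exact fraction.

t = 25/37

Set W = (0, 0), A = (1, 0), U = (0, 1); any affine frame gives the same invariant.
1. S is the centroid of triangle UAW ⇒ S = (1/3, 1/3)
2. F lies on line AW with AF:FW = 5:4 ⇒ F = (4/9, 0)
3. K lies on line UF with UK:KF = 3:5 ⇒ K = (1/6, 5/8)
4. Q is the midpoint of WF ⇒ Q = (2/9, 0)
5. D is where the line through S parallel to FK meets line AK ⇒ D = (2/9, 7/12)
through U parallel to KQ: direction (1/18, -5/8); meets DW at N = (8/111, 7/37)
N = D + t·(W−D) with t = 25/37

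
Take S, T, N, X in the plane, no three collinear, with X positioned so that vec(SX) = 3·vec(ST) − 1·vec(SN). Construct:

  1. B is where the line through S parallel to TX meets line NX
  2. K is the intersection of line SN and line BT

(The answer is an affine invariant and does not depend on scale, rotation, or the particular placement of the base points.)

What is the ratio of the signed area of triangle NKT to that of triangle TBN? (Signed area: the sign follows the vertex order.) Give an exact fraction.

Set S = (0, 0), T = (1, 0), N = (0, 1), X = (3, -1); any affine frame gives the same invariant.
1. B is where the line through S parallel to TX meets line NX ⇒ B = (6, -3)
2. K is the intersection of line SN and line BT ⇒ K = (0, 3/5)
2·[NKT] = 2/5, 2·[TBN] = 2
[NKT]:[TBN] = 2/5:2 = 1/5

[NKT]:[TBN] = 1/5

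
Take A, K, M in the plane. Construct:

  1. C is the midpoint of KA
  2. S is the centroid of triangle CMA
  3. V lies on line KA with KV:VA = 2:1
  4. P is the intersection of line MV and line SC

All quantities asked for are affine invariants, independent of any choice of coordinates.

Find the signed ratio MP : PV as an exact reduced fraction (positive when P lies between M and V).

MP:PV = 3

Assign A = (0, 0), K = (1, 0), M = (0, 1) — the answer is frame-independent, so this choice is without loss of generality.
1. C is the midpoint of KA ⇒ C = (1/2, 0)
2. S is the centroid of triangle CMA ⇒ S = (1/6, 1/3)
3. V lies on line KA with KV:VA = 2:1 ⇒ V = (1/3, 0)
4. P is the intersection of line MV and line SC ⇒ P = (1/4, 1/4)
P = M + t·(V−M) with t = 3/4, so MP:PV = t:(1−t) = 3/4:1/4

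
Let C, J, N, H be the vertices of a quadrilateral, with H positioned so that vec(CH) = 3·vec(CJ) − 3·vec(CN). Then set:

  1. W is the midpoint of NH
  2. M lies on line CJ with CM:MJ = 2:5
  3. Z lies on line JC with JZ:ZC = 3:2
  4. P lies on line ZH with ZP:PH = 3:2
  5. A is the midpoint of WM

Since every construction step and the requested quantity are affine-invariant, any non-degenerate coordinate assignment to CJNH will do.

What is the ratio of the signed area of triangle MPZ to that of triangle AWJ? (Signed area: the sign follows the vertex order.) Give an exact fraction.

Assign C = (0, 0), J = (1, 0), N = (0, 1), H = (3, -3) — the answer is frame-independent, so this choice is without loss of generality.
1. W is the midpoint of NH ⇒ W = (3/2, -1)
2. M lies on line CJ with CM:MJ = 2:5 ⇒ M = (2/7, 0)
3. Z lies on line JC with JZ:ZC = 3:2 ⇒ Z = (2/5, 0)
4. P lies on line ZH with ZP:PH = 3:2 ⇒ P = (49/25, -9/5)
5. A is the midpoint of WM ⇒ A = (25/28, -1/2)
2·[MPZ] = 36/175, 2·[AWJ] = 5/14
[MPZ]:[AWJ] = 36/175:5/14 = 72/125

[MPZ]:[AWJ] = 72/125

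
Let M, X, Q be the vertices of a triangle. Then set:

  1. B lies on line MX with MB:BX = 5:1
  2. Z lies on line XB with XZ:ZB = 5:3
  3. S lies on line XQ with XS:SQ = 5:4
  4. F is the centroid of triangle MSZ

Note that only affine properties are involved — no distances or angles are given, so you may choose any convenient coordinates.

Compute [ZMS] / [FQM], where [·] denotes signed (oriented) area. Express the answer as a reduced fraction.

[ZMS]:[FQM] = -215/193

Set M = (0, 0), X = (1, 0), Q = (0, 1); any affine frame gives the same invariant.
1. B lies on line MX with MB:BX = 5:1 ⇒ B = (5/6, 0)
2. Z lies on line XB with XZ:ZB = 5:3 ⇒ Z = (43/48, 0)
3. S lies on line XQ with XS:SQ = 5:4 ⇒ S = (4/9, 5/9)
4. F is the centroid of triangle MSZ ⇒ F = (193/432, 5/27)
2·[ZMS] = -215/432, 2·[FQM] = 193/432
[ZMS]:[FQM] = -215/432:193/432 = -215/193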